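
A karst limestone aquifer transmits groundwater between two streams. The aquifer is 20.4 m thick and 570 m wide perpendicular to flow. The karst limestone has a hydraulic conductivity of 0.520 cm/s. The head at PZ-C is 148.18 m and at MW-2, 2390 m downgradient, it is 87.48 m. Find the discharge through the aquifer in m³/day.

Convert K: 0.520 cm/s × 864 = 449.3 m/day.
Cross-sectional area A = 570 × 20.4 = 11628 m².
Hydraulic gradient i = (148.18 − 87.48) / 2390 = 60.7 / 2390 = 0.02540.
Darcy's law: Q = K · A · i = 449.3 × 11628 × 0.02540 = 1.327e+05 m³/day.

133000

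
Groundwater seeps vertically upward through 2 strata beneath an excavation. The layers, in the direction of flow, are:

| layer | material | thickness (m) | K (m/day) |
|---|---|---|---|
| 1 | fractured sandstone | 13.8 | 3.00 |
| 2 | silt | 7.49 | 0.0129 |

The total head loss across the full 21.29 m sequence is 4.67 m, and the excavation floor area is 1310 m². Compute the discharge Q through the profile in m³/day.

10.5

Flow is perpendicular to layering, so the layers act in series and the equivalent K is the thickness-weighted harmonic mean.
Total thickness L = 13.8 + 7.49 = 21.29 m.
Σ(b_i/K_i) = 13.8/3.00 + 7.49/0.0129 = 585.2 d.
K_eq = L / Σ(b_i/K_i) = 21.29 / 585.2 = 0.03638 m/day.
Q = K_eq · A · (Δh/L) = 0.03638 × 1310 × (4.67/21.29) = 10.45 m³/day.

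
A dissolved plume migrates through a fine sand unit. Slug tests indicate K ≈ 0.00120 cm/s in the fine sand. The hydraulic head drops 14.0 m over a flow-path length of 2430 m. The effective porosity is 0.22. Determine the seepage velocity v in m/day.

Convert K: 0.00120 cm/s × 864 = 1.037 m/day.
Hydraulic gradient i = Δh / L = 14.0 / 2430 = 0.005761.
Darcy flux q = K · i = 1.037 × 0.005761 = 0.005973 m/day.
Seepage velocity v = q / n_e = 0.005973 / 0.22 = 0.02715 m/day.

0.0272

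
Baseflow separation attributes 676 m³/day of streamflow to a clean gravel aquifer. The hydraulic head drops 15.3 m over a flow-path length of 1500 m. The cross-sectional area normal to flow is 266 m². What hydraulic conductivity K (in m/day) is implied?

249

Hydraulic gradient i = Δh / L = 15.3 / 1500 = 0.01020.
From Q = K·A·i, K = Q / (A·i) = 676 / (266.0 × 0.01020) = 249.2 m/day.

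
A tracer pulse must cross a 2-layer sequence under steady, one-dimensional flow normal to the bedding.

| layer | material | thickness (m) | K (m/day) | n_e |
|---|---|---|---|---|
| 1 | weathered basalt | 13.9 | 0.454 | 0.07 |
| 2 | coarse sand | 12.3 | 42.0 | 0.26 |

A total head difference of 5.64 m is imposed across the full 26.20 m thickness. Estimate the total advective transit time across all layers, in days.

22.9

With flow normal to the layers, continuity requires the same specific discharge q through every layer.
Σ(b_i/K_i) = 13.9/0.454 + 12.3/42.0 = 30.91 d.
q = Δh / Σ(b_i/K_i) = 5.64 / 30.91 = 0.1825 m/day.
In each layer the seepage velocity is v_i = q/n_i, so the layer transit time is t_i = b_i·n_i / q:
  layer 1 (weathered basalt): t_1 = 13.9 × 0.07 / 0.1825 = 5.332 d
  layer 2 (coarse sand): t_2 = 12.3 × 0.26 / 0.1825 = 17.53 d
Total t = Σ t_i = 22.86 days.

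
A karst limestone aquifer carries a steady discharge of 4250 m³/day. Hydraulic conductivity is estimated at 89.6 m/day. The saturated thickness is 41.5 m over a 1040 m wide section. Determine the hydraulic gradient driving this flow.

Cross-sectional area A = 1040 × 41.5 = 43160 m².
From Q = K·A·i, i = Q / (K·A) = 4250 / (89.60 × 43160) = 0.001099.

0.00110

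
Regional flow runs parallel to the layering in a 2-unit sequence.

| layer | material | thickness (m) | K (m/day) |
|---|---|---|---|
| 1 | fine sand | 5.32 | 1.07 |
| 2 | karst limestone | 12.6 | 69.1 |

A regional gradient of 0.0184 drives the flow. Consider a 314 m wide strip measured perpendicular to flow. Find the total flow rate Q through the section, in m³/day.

Flow is parallel to layering, so each bed carries its own Darcy discharge and the transmissivities add.
Σ(K_i·b_i) = 1.07×5.32 + 69.1×12.6 = 876.4 m²/day.
Hydraulic gradient i = 0.0184.
Q = Σ(K_i·b_i) · W · i = 876.4 × 314 × 0.01840 = 5063 m³/day.

5060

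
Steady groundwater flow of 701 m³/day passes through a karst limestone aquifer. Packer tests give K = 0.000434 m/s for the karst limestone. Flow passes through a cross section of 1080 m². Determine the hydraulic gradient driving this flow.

Convert K: 0.000434 m/s × 86400 = 37.50 m/day.
From Q = K·A·i, i = Q / (K·A) = 701 / (37.50 × 1080) = 0.01731.

0.0173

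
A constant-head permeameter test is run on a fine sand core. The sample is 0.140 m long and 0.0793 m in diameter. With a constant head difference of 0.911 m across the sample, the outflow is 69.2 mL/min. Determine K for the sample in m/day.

3.10

Cross-sectional area A = π·(d/2)² = π × (0.0793/2)² = 0.004939 m².
Convert discharge: 69.2 mL/min = 1.153e-06 m³/s.
Darcy's law rearranged: K = Q·L / (A·Δh) = 1.153e-06 × 0.140 / (0.004939 × 0.911) = 3.589e-05 m/s = 3.101 m/day.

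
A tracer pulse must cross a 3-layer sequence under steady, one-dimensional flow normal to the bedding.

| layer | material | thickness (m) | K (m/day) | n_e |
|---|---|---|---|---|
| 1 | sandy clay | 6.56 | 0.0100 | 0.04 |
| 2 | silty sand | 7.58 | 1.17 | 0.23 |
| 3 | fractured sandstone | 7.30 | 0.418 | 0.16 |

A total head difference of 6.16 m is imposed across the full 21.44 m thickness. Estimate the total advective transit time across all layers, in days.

350

With flow normal to the layers, continuity requires the same specific discharge q through every layer.
Σ(b_i/K_i) = 6.56/0.0100 + 7.58/1.17 + 7.30/0.418 = 679.9 d.
q = Δh / Σ(b_i/K_i) = 6.16 / 679.9 = 0.009060 m/day.
In each layer the seepage velocity is v_i = q/n_i, so the layer transit time is t_i = b_i·n_i / q:
  layer 1 (sandy clay): t_1 = 6.56 × 0.04 / 0.009060 = 28.96 d
  layer 2 (silty sand): t_2 = 7.58 × 0.23 / 0.009060 = 192.4 d
  layer 3 (fractured sandstone): t_3 = 7.30 × 0.16 / 0.009060 = 128.9 d
Total t = Σ t_i = 350.3 days.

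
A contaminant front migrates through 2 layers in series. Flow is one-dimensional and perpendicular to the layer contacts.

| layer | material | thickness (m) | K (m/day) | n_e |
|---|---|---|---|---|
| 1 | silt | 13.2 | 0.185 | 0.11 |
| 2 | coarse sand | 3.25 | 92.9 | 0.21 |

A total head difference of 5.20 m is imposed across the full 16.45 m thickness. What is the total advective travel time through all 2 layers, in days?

With flow normal to the layers, continuity requires the same specific discharge q through every layer.
Σ(b_i/K_i) = 13.2/0.185 + 3.25/92.9 = 71.39 d.
q = Δh / Σ(b_i/K_i) = 5.20 / 71.39 = 0.07284 m/day.
In each layer the seepage velocity is v_i = q/n_i, so the layer transit time is t_i = b_i·n_i / q:
  layer 1 (silt): t_1 = 13.2 × 0.11 / 0.07284 = 19.93 d
  layer 2 (coarse sand): t_2 = 3.25 × 0.21 / 0.07284 = 9.369 d
Total t = Σ t_i = 29.30 days.

29.3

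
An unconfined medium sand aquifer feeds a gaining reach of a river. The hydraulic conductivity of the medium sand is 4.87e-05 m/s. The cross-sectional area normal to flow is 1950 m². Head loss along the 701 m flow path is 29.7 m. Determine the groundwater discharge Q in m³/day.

348

Convert K: 4.87e-05 m/s × 86400 = 4.208 m/day.
Hydraulic gradient i = Δh / L = 29.7 / 701 = 0.04237.
Darcy's law: Q = K · A · i = 4.208 × 1950 × 0.04237 = 347.6 m³/day.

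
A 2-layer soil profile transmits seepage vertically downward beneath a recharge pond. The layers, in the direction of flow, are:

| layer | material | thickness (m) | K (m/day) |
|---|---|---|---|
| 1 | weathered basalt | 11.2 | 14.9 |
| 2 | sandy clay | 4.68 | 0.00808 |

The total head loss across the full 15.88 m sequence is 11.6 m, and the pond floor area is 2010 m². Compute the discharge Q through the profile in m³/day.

40.2

Flow is perpendicular to layering, so the layers act in series and the equivalent K is the thickness-weighted harmonic mean.
Total thickness L = 11.2 + 4.68 = 15.88 m.
Σ(b_i/K_i) = 11.2/14.9 + 4.68/0.00808 = 580.0 d.
K_eq = L / Σ(b_i/K_i) = 15.88 / 580.0 = 0.02738 m/day.
Q = K_eq · A · (Δh/L) = 0.02738 × 2010 × (11.6/15.88) = 40.20 m³/day.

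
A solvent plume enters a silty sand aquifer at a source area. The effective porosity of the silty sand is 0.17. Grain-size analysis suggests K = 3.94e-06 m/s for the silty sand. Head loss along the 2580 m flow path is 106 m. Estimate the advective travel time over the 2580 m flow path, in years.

Convert K: 3.94e-06 m/s × 86400 = 0.3404 m/day.
Hydraulic gradient i = Δh / L = 106 / 2580 = 0.04109.
Darcy flux q = K · i = 0.3404 × 0.04109 = 0.01399 m/day.
Seepage velocity v = q / n_e = 0.01399 / 0.17 = 0.08227 m/day.
Travel time t = L / v = 2580 / 0.08227 = 31360 days = 85.86 years.

85.9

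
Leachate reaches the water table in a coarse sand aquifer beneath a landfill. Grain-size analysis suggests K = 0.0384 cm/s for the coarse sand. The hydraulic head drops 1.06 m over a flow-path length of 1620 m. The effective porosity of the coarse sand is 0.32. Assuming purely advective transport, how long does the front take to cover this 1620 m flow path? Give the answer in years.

65.4

Convert K: 0.0384 cm/s × 864 = 33.18 m/day.
Hydraulic gradient i = Δh / L = 1.06 / 1620 = 0.0006543.
Darcy flux q = K · i = 33.18 × 0.0006543 = 0.02171 m/day.
Seepage velocity v = q / n_e = 0.02171 / 0.32 = 0.06784 m/day.
Travel time t = L / v = 1620 / 0.06784 = 23880 days = 65.38 years.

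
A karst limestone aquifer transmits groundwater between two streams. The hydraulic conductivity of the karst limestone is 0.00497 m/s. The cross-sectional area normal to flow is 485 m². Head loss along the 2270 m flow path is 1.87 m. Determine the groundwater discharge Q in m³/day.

172

Convert K: 0.00497 m/s × 86400 = 429.4 m/day.
Hydraulic gradient i = Δh / L = 1.87 / 2270 = 0.0008238.
Darcy's law: Q = K · A · i = 429.4 × 485.0 × 0.0008238 = 171.6 m³/day.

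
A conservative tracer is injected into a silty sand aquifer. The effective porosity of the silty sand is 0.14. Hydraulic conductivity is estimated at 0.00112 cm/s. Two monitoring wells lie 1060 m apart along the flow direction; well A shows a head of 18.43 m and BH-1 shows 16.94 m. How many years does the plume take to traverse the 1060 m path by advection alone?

299

Convert K: 0.00112 cm/s × 864 = 0.9677 m/day.
Hydraulic gradient i = (18.43 − 16.94) / 1060 = 1.49 / 1060 = 0.001406.
Darcy flux q = K · i = 0.9677 × 0.001406 = 0.001360 m/day.
Seepage velocity v = q / n_e = 0.001360 / 0.14 = 0.009716 m/day.
Travel time t = L / v = 1060 / 0.009716 = 1.091e+05 days = 298.7 years.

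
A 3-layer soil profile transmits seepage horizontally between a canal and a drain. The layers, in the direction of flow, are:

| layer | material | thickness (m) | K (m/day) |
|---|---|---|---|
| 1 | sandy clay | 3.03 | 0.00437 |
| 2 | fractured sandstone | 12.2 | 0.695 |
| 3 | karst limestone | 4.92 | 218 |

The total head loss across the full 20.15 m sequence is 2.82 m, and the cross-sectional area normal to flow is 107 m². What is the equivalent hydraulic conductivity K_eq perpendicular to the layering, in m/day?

0.0283

Flow is perpendicular to layering, so the layers act in series and the equivalent K is the thickness-weighted harmonic mean.
Total thickness L = 3.03 + 12.2 + 4.92 = 20.15 m.
Σ(b_i/K_i) = 3.03/0.00437 + 12.2/0.695 + 4.92/218 = 710.9 d.
K_eq = L / Σ(b_i/K_i) = 20.15 / 710.9 = 0.02834 m/day.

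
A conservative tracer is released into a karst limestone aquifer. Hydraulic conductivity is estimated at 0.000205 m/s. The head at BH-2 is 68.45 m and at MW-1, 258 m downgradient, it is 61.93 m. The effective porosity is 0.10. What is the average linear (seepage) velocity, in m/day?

Convert K: 0.000205 m/s × 86400 = 17.71 m/day.
Hydraulic gradient i = (68.45 − 61.93) / 258 = 6.52 / 258 = 0.02527.
Darcy flux q = K · i = 17.71 × 0.02527 = 0.4476 m/day.
Seepage velocity v = q / n_e = 0.4476 / 0.10 = 4.476 m/day.

4.48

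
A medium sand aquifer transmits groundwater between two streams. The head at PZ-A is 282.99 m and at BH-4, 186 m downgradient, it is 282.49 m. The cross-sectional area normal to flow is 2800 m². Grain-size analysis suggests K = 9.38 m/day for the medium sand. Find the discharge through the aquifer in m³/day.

Hydraulic gradient i = (282.99 − 282.49) / 186 = 0.5 / 186 = 0.002688.
Darcy's law: Q = K · A · i = 9.380 × 2800 × 0.002688 = 70.60 m³/day.

70.6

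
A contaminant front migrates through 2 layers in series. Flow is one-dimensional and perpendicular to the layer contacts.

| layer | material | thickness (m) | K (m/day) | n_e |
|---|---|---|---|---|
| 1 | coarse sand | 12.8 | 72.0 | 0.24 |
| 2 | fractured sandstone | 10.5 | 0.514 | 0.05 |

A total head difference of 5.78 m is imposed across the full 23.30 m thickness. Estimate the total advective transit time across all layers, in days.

12.8

With flow normal to the layers, continuity requires the same specific discharge q through every layer.
Σ(b_i/K_i) = 12.8/72.0 + 10.5/0.514 = 20.61 d.
q = Δh / Σ(b_i/K_i) = 5.78 / 20.61 = 0.2805 m/day.
In each layer the seepage velocity is v_i = q/n_i, so the layer transit time is t_i = b_i·n_i / q:
  layer 1 (coarse sand): t_1 = 12.8 × 0.24 / 0.2805 = 10.95 d
  layer 2 (fractured sandstone): t_2 = 10.5 × 0.05 / 0.2805 = 1.872 d
Total t = Σ t_i = 12.82 days.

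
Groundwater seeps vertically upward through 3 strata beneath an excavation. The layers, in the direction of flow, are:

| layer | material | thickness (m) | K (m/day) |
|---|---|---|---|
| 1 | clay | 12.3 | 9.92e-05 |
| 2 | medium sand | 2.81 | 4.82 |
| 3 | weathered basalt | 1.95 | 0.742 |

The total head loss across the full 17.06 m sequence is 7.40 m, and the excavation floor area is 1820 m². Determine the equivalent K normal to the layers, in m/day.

Flow is perpendicular to layering, so the layers act in series and the equivalent K is the thickness-weighted harmonic mean.
Total thickness L = 12.3 + 2.81 + 1.95 = 17.06 m.
Σ(b_i/K_i) = 12.3/9.92e-05 + 2.81/4.82 + 1.95/0.742 = 1.240e+05 d.
K_eq = L / Σ(b_i/K_i) = 17.06 / 1.240e+05 = 0.0001376 m/day.

0.000138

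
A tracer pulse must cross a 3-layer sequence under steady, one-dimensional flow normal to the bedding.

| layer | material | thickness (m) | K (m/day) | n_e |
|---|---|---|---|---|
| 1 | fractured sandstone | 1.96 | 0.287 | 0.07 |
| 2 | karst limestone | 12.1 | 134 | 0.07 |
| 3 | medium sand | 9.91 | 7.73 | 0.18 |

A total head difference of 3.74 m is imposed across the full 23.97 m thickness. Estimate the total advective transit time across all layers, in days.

With flow normal to the layers, continuity requires the same specific discharge q through every layer.
Σ(b_i/K_i) = 1.96/0.287 + 12.1/134 + 9.91/7.73 = 8.202 d.
q = Δh / Σ(b_i/K_i) = 3.74 / 8.202 = 0.4560 m/day.
In each layer the seepage velocity is v_i = q/n_i, so the layer transit time is t_i = b_i·n_i / q:
  layer 1 (fractured sandstone): t_1 = 1.96 × 0.07 / 0.4560 = 0.3009 d
  layer 2 (karst limestone): t_2 = 12.1 × 0.07 / 0.4560 = 1.857 d
  layer 3 (medium sand): t_3 = 9.91 × 0.18 / 0.4560 = 3.912 d
Total t = Σ t_i = 6.070 days.

6.07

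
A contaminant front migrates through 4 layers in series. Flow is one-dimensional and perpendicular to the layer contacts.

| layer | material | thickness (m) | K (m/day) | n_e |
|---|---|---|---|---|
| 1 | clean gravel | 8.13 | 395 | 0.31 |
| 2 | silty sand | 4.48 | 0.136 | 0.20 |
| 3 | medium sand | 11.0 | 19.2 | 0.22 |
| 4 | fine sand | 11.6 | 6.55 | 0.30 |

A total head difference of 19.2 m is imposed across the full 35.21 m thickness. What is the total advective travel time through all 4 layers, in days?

With flow normal to the layers, continuity requires the same specific discharge q through every layer.
Σ(b_i/K_i) = 8.13/395 + 4.48/0.136 + 11.0/19.2 + 11.6/6.55 = 35.31 d.
q = Δh / Σ(b_i/K_i) = 19.2 / 35.31 = 0.5438 m/day.
In each layer the seepage velocity is v_i = q/n_i, so the layer transit time is t_i = b_i·n_i / q:
  layer 1 (clean gravel): t_1 = 8.13 × 0.31 / 0.5438 = 4.634 d
  layer 2 (silty sand): t_2 = 4.48 × 0.20 / 0.5438 = 1.648 d
  layer 3 (medium sand): t_3 = 11.0 × 0.22 / 0.5438 = 4.450 d
  layer 4 (fine sand): t_4 = 11.6 × 0.30 / 0.5438 = 6.399 d
Total t = Σ t_i = 17.13 days.

17.1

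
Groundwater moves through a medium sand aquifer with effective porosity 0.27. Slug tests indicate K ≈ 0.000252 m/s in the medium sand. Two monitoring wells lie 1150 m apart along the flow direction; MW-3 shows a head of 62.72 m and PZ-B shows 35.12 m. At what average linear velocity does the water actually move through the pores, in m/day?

1.94

Convert K: 0.000252 m/s × 86400 = 21.77 m/day.
Hydraulic gradient i = (62.72 − 35.12) / 1150 = 27.6 / 1150 = 0.02400.
Darcy flux q = K · i = 21.77 × 0.02400 = 0.5225 m/day.
Seepage velocity v = q / n_e = 0.5225 / 0.27 = 1.935 m/day.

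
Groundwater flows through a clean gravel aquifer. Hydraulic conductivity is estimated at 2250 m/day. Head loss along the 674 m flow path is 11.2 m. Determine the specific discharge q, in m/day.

37.4

Hydraulic gradient i = Δh / L = 11.2 / 674 = 0.01662.
Specific discharge q = K · i = 2250 × 0.01662 = 37.39 m/day.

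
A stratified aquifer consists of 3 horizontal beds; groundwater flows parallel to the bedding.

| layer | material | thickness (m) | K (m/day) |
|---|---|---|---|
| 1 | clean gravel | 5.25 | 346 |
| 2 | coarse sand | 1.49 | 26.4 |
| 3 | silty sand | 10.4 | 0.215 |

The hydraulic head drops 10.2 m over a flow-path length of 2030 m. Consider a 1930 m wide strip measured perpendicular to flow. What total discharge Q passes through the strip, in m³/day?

18000

Flow is parallel to layering, so each bed carries its own Darcy discharge and the transmissivities add.
Σ(K_i·b_i) = 346×5.25 + 26.4×1.49 + 0.215×10.4 = 1858 m²/day.
Hydraulic gradient i = Δh / L = 10.2 / 2030 = 0.005025.
Q = Σ(K_i·b_i) · W · i = 1858 × 1930 × 0.005025 = 18019 m³/day.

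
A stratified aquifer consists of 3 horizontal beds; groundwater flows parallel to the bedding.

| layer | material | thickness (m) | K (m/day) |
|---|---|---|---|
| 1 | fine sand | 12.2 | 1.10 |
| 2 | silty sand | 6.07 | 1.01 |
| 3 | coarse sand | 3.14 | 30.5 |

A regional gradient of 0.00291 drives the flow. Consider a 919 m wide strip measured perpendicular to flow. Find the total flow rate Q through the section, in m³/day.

308

Flow is parallel to layering, so each bed carries its own Darcy discharge and the transmissivities add.
Σ(K_i·b_i) = 1.10×12.2 + 1.01×6.07 + 30.5×3.14 = 115.3 m²/day.
Hydraulic gradient i = 0.00291.
Q = Σ(K_i·b_i) · W · i = 115.3 × 919 × 0.002910 = 308.4 m³/day.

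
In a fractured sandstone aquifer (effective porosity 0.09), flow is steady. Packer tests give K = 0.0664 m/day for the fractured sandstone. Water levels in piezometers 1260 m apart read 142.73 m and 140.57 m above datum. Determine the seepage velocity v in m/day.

0.00126

Hydraulic gradient i = (142.73 − 140.57) / 1260 = 2.16 / 1260 = 0.001714.
Darcy flux q = K · i = 0.06640 × 0.001714 = 0.0001138 m/day.
Seepage velocity v = q / n_e = 0.0001138 / 0.09 = 0.001265 m/day.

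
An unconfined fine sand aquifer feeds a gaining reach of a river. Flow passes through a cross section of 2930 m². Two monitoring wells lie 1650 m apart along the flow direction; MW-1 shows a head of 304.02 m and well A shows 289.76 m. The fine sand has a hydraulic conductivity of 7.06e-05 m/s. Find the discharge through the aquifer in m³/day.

154

Convert K: 7.06e-05 m/s × 86400 = 6.100 m/day.
Hydraulic gradient i = (304.02 − 289.76) / 1650 = 14.26 / 1650 = 0.008642.
Darcy's law: Q = K · A · i = 6.100 × 2930 × 0.008642 = 154.5 m³/day.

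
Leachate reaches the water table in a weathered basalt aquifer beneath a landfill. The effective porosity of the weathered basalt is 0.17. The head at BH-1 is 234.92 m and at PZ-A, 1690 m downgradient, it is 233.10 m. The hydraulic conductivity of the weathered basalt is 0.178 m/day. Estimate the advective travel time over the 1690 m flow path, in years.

Hydraulic gradient i = (234.92 − 233.10) / 1690 = 1.82 / 1690 = 0.001077.
Darcy flux q = K · i = 0.1780 × 0.001077 = 0.0001917 m/day.
Seepage velocity v = q / n_e = 0.0001917 / 0.17 = 0.001128 m/day.
Travel time t = L / v = 1690 / 0.001128 = 1.499e+06 days = 4103 years.

4100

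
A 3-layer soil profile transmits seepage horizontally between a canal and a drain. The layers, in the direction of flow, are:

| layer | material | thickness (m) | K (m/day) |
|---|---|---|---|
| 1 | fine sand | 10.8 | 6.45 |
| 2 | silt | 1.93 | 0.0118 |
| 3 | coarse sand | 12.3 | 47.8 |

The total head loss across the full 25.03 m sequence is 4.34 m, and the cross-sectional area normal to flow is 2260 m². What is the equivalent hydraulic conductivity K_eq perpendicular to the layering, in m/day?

0.151

Flow is perpendicular to layering, so the layers act in series and the equivalent K is the thickness-weighted harmonic mean.
Total thickness L = 10.8 + 1.93 + 12.3 = 25.03 m.
Σ(b_i/K_i) = 10.8/6.45 + 1.93/0.0118 + 12.3/47.8 = 165.5 d.
K_eq = L / Σ(b_i/K_i) = 25.03 / 165.5 = 0.1512 m/day.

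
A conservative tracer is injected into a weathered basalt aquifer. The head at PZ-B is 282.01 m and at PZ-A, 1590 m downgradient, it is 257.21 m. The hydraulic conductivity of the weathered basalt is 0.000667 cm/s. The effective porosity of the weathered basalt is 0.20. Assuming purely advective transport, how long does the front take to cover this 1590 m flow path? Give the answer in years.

96.9

Convert K: 0.000667 cm/s × 864 = 0.5763 m/day.
Hydraulic gradient i = (282.01 − 257.21) / 1590 = 24.8 / 1590 = 0.01560.
Darcy flux q = K · i = 0.5763 × 0.01560 = 0.008989 m/day.
Seepage velocity v = q / n_e = 0.008989 / 0.20 = 0.04494 m/day.
Travel time t = L / v = 1590 / 0.04494 = 35378 days = 96.86 years.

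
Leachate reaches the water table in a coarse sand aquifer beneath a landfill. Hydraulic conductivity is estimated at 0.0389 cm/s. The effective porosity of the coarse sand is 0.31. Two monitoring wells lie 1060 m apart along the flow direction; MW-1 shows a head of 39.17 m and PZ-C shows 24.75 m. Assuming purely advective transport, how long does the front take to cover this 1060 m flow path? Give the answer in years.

1.97

Convert K: 0.0389 cm/s × 864 = 33.61 m/day.
Hydraulic gradient i = (39.17 − 24.75) / 1060 = 14.42 / 1060 = 0.01360.
Darcy flux q = K · i = 33.61 × 0.01360 = 0.4572 m/day.
Seepage velocity v = q / n_e = 0.4572 / 0.31 = 1.475 m/day.
Travel time t = L / v = 1060 / 1.475 = 718.7 days = 1.968 years.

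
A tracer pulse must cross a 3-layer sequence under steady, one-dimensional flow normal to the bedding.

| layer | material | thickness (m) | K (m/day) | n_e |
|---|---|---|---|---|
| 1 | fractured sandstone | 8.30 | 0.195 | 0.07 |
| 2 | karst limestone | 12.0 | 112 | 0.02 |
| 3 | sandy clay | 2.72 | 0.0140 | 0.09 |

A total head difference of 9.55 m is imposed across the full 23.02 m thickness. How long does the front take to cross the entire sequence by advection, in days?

With flow normal to the layers, continuity requires the same specific discharge q through every layer.
Σ(b_i/K_i) = 8.30/0.195 + 12.0/112 + 2.72/0.0140 = 237.0 d.
q = Δh / Σ(b_i/K_i) = 9.55 / 237.0 = 0.04030 m/day.
In each layer the seepage velocity is v_i = q/n_i, so the layer transit time is t_i = b_i·n_i / q:
  layer 1 (fractured sandstone): t_1 = 8.30 × 0.07 / 0.04030 = 14.42 d
  layer 2 (karst limestone): t_2 = 12.0 × 0.02 / 0.04030 = 5.955 d
  layer 3 (sandy clay): t_3 = 2.72 × 0.09 / 0.04030 = 6.074 d
Total t = Σ t_i = 26.44 days.

26.4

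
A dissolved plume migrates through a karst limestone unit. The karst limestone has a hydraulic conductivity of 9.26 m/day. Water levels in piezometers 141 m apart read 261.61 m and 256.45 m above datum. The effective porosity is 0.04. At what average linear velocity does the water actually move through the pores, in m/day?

8.47

Hydraulic gradient i = (261.61 − 256.45) / 141 = 5.16 / 141 = 0.03660.
Darcy flux q = K · i = 9.260 × 0.03660 = 0.3389 m/day.
Seepage velocity v = q / n_e = 0.3389 / 0.04 = 8.472 m/day.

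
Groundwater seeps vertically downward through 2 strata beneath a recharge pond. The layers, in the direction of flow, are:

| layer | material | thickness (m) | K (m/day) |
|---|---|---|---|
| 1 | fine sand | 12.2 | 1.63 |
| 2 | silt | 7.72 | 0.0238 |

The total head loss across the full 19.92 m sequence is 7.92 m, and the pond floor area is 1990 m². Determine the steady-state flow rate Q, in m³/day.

47.5

Flow is perpendicular to layering, so the layers act in series and the equivalent K is the thickness-weighted harmonic mean.
Total thickness L = 12.2 + 7.72 = 19.92 m.
Σ(b_i/K_i) = 12.2/1.63 + 7.72/0.0238 = 331.9 d.
K_eq = L / Σ(b_i/K_i) = 19.92 / 331.9 = 0.06003 m/day.
Q = K_eq · A · (Δh/L) = 0.06003 × 1990 × (7.92/19.92) = 47.49 m³/day.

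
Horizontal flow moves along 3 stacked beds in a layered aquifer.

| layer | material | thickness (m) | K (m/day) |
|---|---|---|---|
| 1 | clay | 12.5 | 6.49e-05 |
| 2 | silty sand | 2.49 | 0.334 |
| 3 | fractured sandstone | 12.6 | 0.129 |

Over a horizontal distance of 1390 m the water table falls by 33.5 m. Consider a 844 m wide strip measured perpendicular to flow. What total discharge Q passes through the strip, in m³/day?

Flow is parallel to layering, so each bed carries its own Darcy discharge and the transmissivities add.
Σ(K_i·b_i) = 6.49e-05×12.5 + 0.334×2.49 + 0.129×12.6 = 2.458 m²/day.
Hydraulic gradient i = Δh / L = 33.5 / 1390 = 0.02410.
Q = Σ(K_i·b_i) · W · i = 2.458 × 844 × 0.02410 = 50.00 m³/day.

50.0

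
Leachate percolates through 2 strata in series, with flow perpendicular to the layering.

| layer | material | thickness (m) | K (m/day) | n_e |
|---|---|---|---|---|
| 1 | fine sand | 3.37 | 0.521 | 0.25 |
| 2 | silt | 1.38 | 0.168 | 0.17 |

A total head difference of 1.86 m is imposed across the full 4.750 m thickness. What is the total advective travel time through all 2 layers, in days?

8.50

With flow normal to the layers, continuity requires the same specific discharge q through every layer.
Σ(b_i/K_i) = 3.37/0.521 + 1.38/0.168 = 14.68 d.
q = Δh / Σ(b_i/K_i) = 1.86 / 14.68 = 0.1267 m/day.
In each layer the seepage velocity is v_i = q/n_i, so the layer transit time is t_i = b_i·n_i / q:
  layer 1 (fine sand): t_1 = 3.37 × 0.25 / 0.1267 = 6.651 d
  layer 2 (silt): t_2 = 1.38 × 0.17 / 0.1267 = 1.852 d
Total t = Σ t_i = 8.502 days.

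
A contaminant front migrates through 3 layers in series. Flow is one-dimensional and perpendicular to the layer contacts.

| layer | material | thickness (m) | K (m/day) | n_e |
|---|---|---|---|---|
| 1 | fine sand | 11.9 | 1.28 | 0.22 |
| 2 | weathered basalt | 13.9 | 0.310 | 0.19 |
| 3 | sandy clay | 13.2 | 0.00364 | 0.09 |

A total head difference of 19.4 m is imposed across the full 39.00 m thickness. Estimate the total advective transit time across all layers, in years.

With flow normal to the layers, continuity requires the same specific discharge q through every layer.
Σ(b_i/K_i) = 11.9/1.28 + 13.9/0.310 + 13.2/0.00364 = 3681 d.
q = Δh / Σ(b_i/K_i) = 19.4 / 3681 = 0.005271 m/day.
In each layer the seepage velocity is v_i = q/n_i, so the layer transit time is t_i = b_i·n_i / q:
  layer 1 (fine sand): t_1 = 11.9 × 0.22 / 0.005271 = 496.7 d
  layer 2 (weathered basalt): t_2 = 13.9 × 0.19 / 0.005271 = 501.0 d
  layer 3 (sandy clay): t_3 = 13.2 × 0.09 / 0.005271 = 225.4 d
Total t = Σ t_i = 1223 days = 3.349 years.

3.35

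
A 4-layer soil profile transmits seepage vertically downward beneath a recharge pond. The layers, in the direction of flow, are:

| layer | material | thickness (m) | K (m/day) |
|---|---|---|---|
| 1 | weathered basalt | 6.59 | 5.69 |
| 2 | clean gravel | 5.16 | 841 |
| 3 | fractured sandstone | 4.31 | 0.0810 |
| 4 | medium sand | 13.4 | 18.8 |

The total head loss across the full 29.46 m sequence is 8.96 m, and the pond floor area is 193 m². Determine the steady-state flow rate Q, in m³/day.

31.4

Flow is perpendicular to layering, so the layers act in series and the equivalent K is the thickness-weighted harmonic mean.
Total thickness L = 6.59 + 5.16 + 4.31 + 13.4 = 29.46 m.
Σ(b_i/K_i) = 6.59/5.69 + 5.16/841 + 4.31/0.0810 + 13.4/18.8 = 55.09 d.
K_eq = L / Σ(b_i/K_i) = 29.46 / 55.09 = 0.5348 m/day.
Q = K_eq · A · (Δh/L) = 0.5348 × 193 × (8.96/29.46) = 31.39 m³/day.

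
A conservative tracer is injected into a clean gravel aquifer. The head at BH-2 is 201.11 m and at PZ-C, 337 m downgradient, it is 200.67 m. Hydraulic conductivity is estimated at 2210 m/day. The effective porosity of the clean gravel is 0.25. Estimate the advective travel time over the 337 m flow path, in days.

Hydraulic gradient i = (201.11 − 200.67) / 337 = 0.44 / 337 = 0.001306.
Darcy flux q = K · i = 2210 × 0.001306 = 2.885 m/day.
Seepage velocity v = q / n_e = 2.885 / 0.25 = 11.54 m/day.
Travel time t = L / v = 337 / 11.54 = 29.20 days.

29.2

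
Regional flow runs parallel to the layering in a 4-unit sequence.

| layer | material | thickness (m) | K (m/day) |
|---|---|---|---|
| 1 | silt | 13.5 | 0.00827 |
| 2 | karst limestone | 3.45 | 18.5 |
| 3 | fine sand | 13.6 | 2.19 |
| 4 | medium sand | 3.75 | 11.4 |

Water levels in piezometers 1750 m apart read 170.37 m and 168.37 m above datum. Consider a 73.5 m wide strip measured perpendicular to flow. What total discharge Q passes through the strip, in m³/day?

11.5

Flow is parallel to layering, so each bed carries its own Darcy discharge and the transmissivities add.
Σ(K_i·b_i) = 0.00827×13.5 + 18.5×3.45 + 2.19×13.6 + 11.4×3.75 = 136.5 m²/day.
Hydraulic gradient i = (170.37 − 168.37) / 1750 = 2 / 1750 = 0.001143.
Q = Σ(K_i·b_i) · W · i = 136.5 × 73.5 × 0.001143 = 11.46 m³/day.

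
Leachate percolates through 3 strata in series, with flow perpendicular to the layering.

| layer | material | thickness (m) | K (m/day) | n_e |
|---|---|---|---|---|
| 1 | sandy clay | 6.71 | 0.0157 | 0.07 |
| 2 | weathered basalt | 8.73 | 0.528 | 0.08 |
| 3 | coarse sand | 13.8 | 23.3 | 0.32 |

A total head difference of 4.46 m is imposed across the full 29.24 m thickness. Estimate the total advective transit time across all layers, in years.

With flow normal to the layers, continuity requires the same specific discharge q through every layer.
Σ(b_i/K_i) = 6.71/0.0157 + 8.73/0.528 + 13.8/23.3 = 444.5 d.
q = Δh / Σ(b_i/K_i) = 4.46 / 444.5 = 0.01003 m/day.
In each layer the seepage velocity is v_i = q/n_i, so the layer transit time is t_i = b_i·n_i / q:
  layer 1 (sandy clay): t_1 = 6.71 × 0.07 / 0.01003 = 46.81 d
  layer 2 (weathered basalt): t_2 = 8.73 × 0.08 / 0.01003 = 69.61 d
  layer 3 (coarse sand): t_3 = 13.8 × 0.32 / 0.01003 = 440.1 d
Total t = Σ t_i = 556.6 days = 1.524 years.

1.52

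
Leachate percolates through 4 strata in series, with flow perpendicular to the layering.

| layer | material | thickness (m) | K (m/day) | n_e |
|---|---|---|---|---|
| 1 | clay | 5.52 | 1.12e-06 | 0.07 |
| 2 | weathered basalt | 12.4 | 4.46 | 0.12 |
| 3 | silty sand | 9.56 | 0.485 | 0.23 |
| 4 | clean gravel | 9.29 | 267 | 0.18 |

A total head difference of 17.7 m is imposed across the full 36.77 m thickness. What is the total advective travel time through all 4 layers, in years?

With flow normal to the layers, continuity requires the same specific discharge q through every layer.
Σ(b_i/K_i) = 5.52/1.12e-06 + 12.4/4.46 + 9.56/0.485 + 9.29/267 = 4.929e+06 d.
q = Δh / Σ(b_i/K_i) = 17.7 / 4.929e+06 = 3.591e-06 m/day.
In each layer the seepage velocity is v_i = q/n_i, so the layer transit time is t_i = b_i·n_i / q:
  layer 1 (clay): t_1 = 5.52 × 0.07 / 3.591e-06 = 1.076e+05 d
  layer 2 (weathered basalt): t_2 = 12.4 × 0.12 / 3.591e-06 = 4.143e+05 d
  layer 3 (silty sand): t_3 = 9.56 × 0.23 / 3.591e-06 = 6.123e+05 d
  layer 4 (clean gravel): t_4 = 9.29 × 0.18 / 3.591e-06 = 4.656e+05 d
Total t = Σ t_i = 1.600e+06 days = 4380 years.

4380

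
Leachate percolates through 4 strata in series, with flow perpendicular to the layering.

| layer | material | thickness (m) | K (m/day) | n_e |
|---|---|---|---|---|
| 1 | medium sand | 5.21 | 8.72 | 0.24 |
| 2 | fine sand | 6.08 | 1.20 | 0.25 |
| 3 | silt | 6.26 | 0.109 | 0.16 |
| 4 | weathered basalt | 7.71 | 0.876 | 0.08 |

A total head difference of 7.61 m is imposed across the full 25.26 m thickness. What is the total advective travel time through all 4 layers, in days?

41.5

With flow normal to the layers, continuity requires the same specific discharge q through every layer.
Σ(b_i/K_i) = 5.21/8.72 + 6.08/1.20 + 6.26/0.109 + 7.71/0.876 = 71.90 d.
q = Δh / Σ(b_i/K_i) = 7.61 / 71.90 = 0.1058 m/day.
In each layer the seepage velocity is v_i = q/n_i, so the layer transit time is t_i = b_i·n_i / q:
  layer 1 (medium sand): t_1 = 5.21 × 0.24 / 0.1058 = 11.81 d
  layer 2 (fine sand): t_2 = 6.08 × 0.25 / 0.1058 = 14.36 d
  layer 3 (silt): t_3 = 6.26 × 0.16 / 0.1058 = 9.463 d
  layer 4 (weathered basalt): t_4 = 7.71 × 0.08 / 0.1058 = 5.827 d
Total t = Σ t_i = 41.46 days.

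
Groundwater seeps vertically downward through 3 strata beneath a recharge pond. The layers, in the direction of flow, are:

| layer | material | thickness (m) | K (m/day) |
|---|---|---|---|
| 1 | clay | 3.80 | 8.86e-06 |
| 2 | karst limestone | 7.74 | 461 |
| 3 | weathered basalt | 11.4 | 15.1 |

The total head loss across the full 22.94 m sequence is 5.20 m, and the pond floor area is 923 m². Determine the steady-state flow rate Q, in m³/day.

0.0112

Flow is perpendicular to layering, so the layers act in series and the equivalent K is the thickness-weighted harmonic mean.
Total thickness L = 3.80 + 7.74 + 11.4 = 22.94 m.
Σ(b_i/K_i) = 3.80/8.86e-06 + 7.74/461 + 11.4/15.1 = 4.289e+05 d.
K_eq = L / Σ(b_i/K_i) = 22.94 / 4.289e+05 = 5.349e-05 m/day.
Q = K_eq · A · (Δh/L) = 5.349e-05 × 923 × (5.20/22.94) = 0.01119 m³/day.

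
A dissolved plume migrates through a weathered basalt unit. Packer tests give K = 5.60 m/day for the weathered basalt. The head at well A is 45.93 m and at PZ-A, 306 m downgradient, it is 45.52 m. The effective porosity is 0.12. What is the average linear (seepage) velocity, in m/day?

0.0625

Hydraulic gradient i = (45.93 − 45.52) / 306 = 0.41 / 306 = 0.001340.
Darcy flux q = K · i = 5.600 × 0.001340 = 0.007503 m/day.
Seepage velocity v = q / n_e = 0.007503 / 0.12 = 0.06253 m/day.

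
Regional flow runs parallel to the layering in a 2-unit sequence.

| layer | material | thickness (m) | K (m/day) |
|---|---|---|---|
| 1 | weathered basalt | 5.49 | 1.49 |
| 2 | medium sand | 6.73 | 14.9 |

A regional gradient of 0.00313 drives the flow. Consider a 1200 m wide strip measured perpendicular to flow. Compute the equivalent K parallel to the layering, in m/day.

Flow is parallel to layering, so each bed carries its own Darcy discharge and the transmissivities add.
Σ(K_i·b_i) = 1.49×5.49 + 14.9×6.73 = 108.5 m²/day.
Total thickness b = 12.22 m, so K_eq = Σ(K_i·b_i)/b = 8.875 m/day.

8.88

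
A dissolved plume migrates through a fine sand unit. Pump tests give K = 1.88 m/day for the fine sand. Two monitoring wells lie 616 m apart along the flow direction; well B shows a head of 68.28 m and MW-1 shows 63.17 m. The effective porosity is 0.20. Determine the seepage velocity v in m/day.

0.0780

Hydraulic gradient i = (68.28 − 63.17) / 616 = 5.11 / 616 = 0.008295.
Darcy flux q = K · i = 1.880 × 0.008295 = 0.01560 m/day.
Seepage velocity v = q / n_e = 0.01560 / 0.20 = 0.07798 m/day.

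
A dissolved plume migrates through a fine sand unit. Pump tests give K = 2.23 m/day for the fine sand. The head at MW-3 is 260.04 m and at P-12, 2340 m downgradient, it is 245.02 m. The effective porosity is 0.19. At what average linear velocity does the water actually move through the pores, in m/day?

0.0753

Hydraulic gradient i = (260.04 − 245.02) / 2340 = 15.02 / 2340 = 0.006419.
Darcy flux q = K · i = 2.230 × 0.006419 = 0.01431 m/day.
Seepage velocity v = q / n_e = 0.01431 / 0.19 = 0.07534 m/day.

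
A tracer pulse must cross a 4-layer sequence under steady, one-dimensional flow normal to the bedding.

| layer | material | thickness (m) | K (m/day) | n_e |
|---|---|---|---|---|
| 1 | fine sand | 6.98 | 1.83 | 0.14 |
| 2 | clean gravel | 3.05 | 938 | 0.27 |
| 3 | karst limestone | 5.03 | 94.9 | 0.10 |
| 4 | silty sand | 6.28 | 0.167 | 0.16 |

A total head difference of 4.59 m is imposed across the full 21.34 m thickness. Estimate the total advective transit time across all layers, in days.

With flow normal to the layers, continuity requires the same specific discharge q through every layer.
Σ(b_i/K_i) = 6.98/1.83 + 3.05/938 + 5.03/94.9 + 6.28/0.167 = 41.48 d.
q = Δh / Σ(b_i/K_i) = 4.59 / 41.48 = 0.1107 m/day.
In each layer the seepage velocity is v_i = q/n_i, so the layer transit time is t_i = b_i·n_i / q:
  layer 1 (fine sand): t_1 = 6.98 × 0.14 / 0.1107 = 8.830 d
  layer 2 (clean gravel): t_2 = 3.05 × 0.27 / 0.1107 = 7.441 d
  layer 3 (karst limestone): t_3 = 5.03 × 0.10 / 0.1107 = 4.545 d
  layer 4 (silty sand): t_4 = 6.28 × 0.16 / 0.1107 = 9.079 d
Total t = Σ t_i = 29.90 days.

29.9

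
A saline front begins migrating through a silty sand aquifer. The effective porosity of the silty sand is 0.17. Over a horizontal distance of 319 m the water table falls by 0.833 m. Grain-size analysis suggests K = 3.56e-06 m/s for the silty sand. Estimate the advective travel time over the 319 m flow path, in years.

185

Convert K: 3.56e-06 m/s × 86400 = 0.3076 m/day.
Hydraulic gradient i = Δh / L = 0.833 / 319 = 0.002611.
Darcy flux q = K · i = 0.3076 × 0.002611 = 0.0008032 m/day.
Seepage velocity v = q / n_e = 0.0008032 / 0.17 = 0.004725 m/day.
Travel time t = L / v = 319 / 0.004725 = 67518 days = 184.9 years.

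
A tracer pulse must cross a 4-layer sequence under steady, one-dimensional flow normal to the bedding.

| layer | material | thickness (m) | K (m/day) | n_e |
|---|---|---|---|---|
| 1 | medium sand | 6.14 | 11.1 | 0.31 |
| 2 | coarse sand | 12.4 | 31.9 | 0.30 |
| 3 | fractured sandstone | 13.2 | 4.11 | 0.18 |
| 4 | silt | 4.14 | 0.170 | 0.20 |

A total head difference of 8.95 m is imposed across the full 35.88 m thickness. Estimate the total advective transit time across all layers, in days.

With flow normal to the layers, continuity requires the same specific discharge q through every layer.
Σ(b_i/K_i) = 6.14/11.1 + 12.4/31.9 + 13.2/4.11 + 4.14/0.170 = 28.51 d.
q = Δh / Σ(b_i/K_i) = 8.95 / 28.51 = 0.3140 m/day.
In each layer the seepage velocity is v_i = q/n_i, so the layer transit time is t_i = b_i·n_i / q:
  layer 1 (medium sand): t_1 = 6.14 × 0.31 / 0.3140 = 6.062 d
  layer 2 (coarse sand): t_2 = 12.4 × 0.30 / 0.3140 = 11.85 d
  layer 3 (fractured sandstone): t_3 = 13.2 × 0.18 / 0.3140 = 7.568 d
  layer 4 (silt): t_4 = 4.14 × 0.20 / 0.3140 = 2.637 d
Total t = Σ t_i = 28.12 days.

28.1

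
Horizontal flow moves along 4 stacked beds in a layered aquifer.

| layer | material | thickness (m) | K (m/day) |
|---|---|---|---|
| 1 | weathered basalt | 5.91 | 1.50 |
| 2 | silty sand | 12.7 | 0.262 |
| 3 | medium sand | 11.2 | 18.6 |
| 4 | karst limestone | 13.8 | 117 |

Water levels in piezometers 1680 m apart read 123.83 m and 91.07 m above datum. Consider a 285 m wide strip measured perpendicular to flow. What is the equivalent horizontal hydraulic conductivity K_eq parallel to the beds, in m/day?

Flow is parallel to layering, so each bed carries its own Darcy discharge and the transmissivities add.
Σ(K_i·b_i) = 1.50×5.91 + 0.262×12.7 + 18.6×11.2 + 117×13.8 = 1835 m²/day.
Total thickness b = 43.61 m, so K_eq = Σ(K_i·b_i)/b = 42.08 m/day.

42.1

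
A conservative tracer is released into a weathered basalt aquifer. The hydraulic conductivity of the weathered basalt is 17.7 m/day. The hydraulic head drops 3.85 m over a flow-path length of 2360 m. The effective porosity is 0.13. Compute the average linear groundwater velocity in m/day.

0.222

Hydraulic gradient i = Δh / L = 3.85 / 2360 = 0.001631.
Darcy flux q = K · i = 17.70 × 0.001631 = 0.02888 m/day.
Seepage velocity v = q / n_e = 0.02888 / 0.13 = 0.2221 m/day.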